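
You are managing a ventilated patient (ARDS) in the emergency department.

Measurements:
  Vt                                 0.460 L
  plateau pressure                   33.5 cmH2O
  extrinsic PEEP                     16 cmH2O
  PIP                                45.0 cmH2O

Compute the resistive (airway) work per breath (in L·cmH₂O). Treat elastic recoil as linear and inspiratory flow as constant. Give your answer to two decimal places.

5.29

With constant inspiratory flow the resistive pressure is constant at PIP − Pplat = 45.0 − 33.5 = 11.5 cmH2O, so resistive work = 11.5 × 0.460 = 5.29 L·cmH2O.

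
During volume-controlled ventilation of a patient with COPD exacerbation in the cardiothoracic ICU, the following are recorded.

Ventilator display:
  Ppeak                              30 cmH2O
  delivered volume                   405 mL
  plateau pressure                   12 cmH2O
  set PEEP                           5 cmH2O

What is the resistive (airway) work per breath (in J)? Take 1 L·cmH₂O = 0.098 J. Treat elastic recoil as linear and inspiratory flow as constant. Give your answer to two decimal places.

With constant inspiratory flow the resistive pressure is constant at PIP − Pplat = 30 − 12 = 18.0 cmH2O, so resistive work = 18.0 × 0.405 = 7.29 L·cmH2O.
× 0.098 J/(L·cmH2O) → 0.7144 J.

0.71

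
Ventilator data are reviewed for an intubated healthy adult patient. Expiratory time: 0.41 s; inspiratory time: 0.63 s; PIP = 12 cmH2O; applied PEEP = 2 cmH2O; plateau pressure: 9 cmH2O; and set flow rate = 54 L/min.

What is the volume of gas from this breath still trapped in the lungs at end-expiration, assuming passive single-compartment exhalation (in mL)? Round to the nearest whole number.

124

Flow: 54 L/min ÷ 60 = 0.9 L/s.
Vt = flow × Ti = 0.9 L/s × 0.63 s × 1000 mL/L = 567.0 mL.
R = (PIP − Pplat)/V̇ = (12 − 9) / 0.9 = 3.0/0.9 = 3.333 cmH2O·s/L.
C = Vt/(Pplat − PEEP) = 567.0 / (9 − 2) = 567.0/7.0 = 81.0 mL/cmH2O.
τ = R × C = 3.333 × 0.081 L/cmH2O = 0.27 s.
Fraction remaining = e^(−Te/τ) = e^(−0.41/0.27) = 0.219.
Trapped volume = 567.0 × 0.219 = 124.17 mL.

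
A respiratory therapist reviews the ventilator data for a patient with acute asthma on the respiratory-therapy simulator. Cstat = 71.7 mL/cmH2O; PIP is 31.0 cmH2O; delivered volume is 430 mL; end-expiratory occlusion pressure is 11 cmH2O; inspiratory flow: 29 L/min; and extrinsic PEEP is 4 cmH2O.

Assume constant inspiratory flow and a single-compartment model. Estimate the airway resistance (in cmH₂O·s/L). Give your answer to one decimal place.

Flow: 29 L/min ÷ 60 = 0.4833 L/s.
Total PEEP = 11 cmH2O (set 4 + intrinsic 7); this is the baseline alveolar pressure.
Equation of motion (constant flow): PIP = Vt/C + R·V̇ + PEEP.
R·V̇ = PIP − Vt/C − PEEP = 31.0 − 430/71.7 − 11 = 31.0 − 5.997 − 11 = 14.003 cmH2O.
R = 14.003 / 0.4833 = 28.974 cmH2O·s/L.

29.0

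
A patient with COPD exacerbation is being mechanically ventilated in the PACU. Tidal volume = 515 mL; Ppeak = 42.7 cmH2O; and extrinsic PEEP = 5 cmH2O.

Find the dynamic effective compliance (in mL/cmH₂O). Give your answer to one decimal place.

13.7

Dynamic compliance = Vt / (PIP − PEEP) = 515 / (42.7 − 5) = 515 / 37.7 = 13.66 mL/cmH2O.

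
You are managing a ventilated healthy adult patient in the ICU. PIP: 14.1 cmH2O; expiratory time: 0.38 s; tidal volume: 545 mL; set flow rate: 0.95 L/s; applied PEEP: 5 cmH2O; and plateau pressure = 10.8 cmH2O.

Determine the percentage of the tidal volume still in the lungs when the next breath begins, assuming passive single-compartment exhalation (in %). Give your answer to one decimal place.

R = (PIP − Pplat)/V̇ = (14.1 − 10.8) / 0.95 = 3.3/0.95 = 3.474 cmH2O·s/L.
C = Vt/(Pplat − PEEP) = 545.0 / (10.8 − 5) = 545.0/5.8 = 93.966 mL/cmH2O.
τ = R × C = 3.474 × 0.09397 L/cmH2O = 0.3265 s.
Fraction remaining at end-expiration = e^(−Te/τ) = e^(−0.38/0.3265) = 0.3123 → 31.23%.

31.2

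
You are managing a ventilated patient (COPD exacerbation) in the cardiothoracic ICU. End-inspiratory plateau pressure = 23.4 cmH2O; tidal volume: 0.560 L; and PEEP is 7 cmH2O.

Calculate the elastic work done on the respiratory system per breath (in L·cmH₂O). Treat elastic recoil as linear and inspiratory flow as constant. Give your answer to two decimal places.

Elastic work ≈ ½ × (Pplat − PEEP) × Vt = 0.5 × (23.4 − 7) × 0.560 L = 0.5 × 16.4 × 0.560 = 4.592 L·cmH2O.

4.59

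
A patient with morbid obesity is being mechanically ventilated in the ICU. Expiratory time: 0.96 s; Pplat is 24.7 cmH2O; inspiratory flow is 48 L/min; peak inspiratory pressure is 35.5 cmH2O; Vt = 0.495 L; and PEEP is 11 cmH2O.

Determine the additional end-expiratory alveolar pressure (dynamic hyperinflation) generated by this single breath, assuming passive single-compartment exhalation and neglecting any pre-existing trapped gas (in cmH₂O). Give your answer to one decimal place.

1.9

Flow: 48 L/min ÷ 60 = 0.8 L/s.
R = (PIP − Pplat)/V̇ = (35.5 − 24.7) / 0.8 = 10.8/0.8 = 13.5 cmH2O·s/L.
C = Vt/(Pplat − PEEP) = 495.0 / (24.7 − 11) = 495.0/13.7 = 36.131 mL/cmH2O.
τ = R × C = 13.5 × 0.03613 L/cmH2O = 0.4878 s.
Fraction remaining = e^(−Te/τ) = e^(−0.96/0.4878) = 0.1397; trapped volume = 495.0 × 0.1397 = 69.152 mL.
Additional alveolar pressure from trapping ≈ V_trapped / C = 69.152 / 36.131 = 1.914 cmH2O.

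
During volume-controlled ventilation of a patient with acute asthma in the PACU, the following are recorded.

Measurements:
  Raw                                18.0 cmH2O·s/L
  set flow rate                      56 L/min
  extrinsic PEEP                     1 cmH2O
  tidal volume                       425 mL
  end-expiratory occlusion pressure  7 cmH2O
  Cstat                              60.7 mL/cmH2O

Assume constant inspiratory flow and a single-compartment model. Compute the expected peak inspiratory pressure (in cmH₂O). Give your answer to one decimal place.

Flow: 56 L/min ÷ 60 = 0.9333 L/s.
Total PEEP = 7 cmH2O (set 1 + intrinsic 6); this is the baseline alveolar pressure.
Equation of motion (constant flow): PIP = Vt/C + R·V̇ + PEEP.
PIP = 425/60.7 + 18.0×0.9333 + 7 = 7.002 + 16.799 + 7 = 30.801 cmH2O.

30.8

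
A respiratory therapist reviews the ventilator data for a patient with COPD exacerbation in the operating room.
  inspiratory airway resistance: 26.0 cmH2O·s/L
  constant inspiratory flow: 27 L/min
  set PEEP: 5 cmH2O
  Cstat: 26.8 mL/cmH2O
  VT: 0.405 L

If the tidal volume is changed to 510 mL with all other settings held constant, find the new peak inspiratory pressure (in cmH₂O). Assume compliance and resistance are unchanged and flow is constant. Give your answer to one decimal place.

Flow: 27 L/min ÷ 60 = 0.45 L/s.
PIP = Vt/C + R·V̇ + PEEP (constant-flow equation of motion).
Only the elastic term changes: ΔPIP = ΔVt / C = (510 − 405) / 26.8 = 3.918 cmH2O.
Original PIP = 405/26.8 + 26.0×0.45 + 5 = 31.812 cmH2O; new PIP = 31.812 + (3.918) = 35.73 cmH2O.

35.7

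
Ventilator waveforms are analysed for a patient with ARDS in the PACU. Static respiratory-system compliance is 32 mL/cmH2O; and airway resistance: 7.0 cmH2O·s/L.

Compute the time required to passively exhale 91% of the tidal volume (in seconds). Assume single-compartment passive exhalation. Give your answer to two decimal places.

τ = R × C = 7.0 × 32 mL/cmH2O = 7.0 × 0.032 L/cmH2O = 0.224 s.
Exhaled fraction f = 1 − e^(−t/τ) → t = −τ·ln(1 − f) = −0.224·ln(0.09) = 0.5394 s.

0.54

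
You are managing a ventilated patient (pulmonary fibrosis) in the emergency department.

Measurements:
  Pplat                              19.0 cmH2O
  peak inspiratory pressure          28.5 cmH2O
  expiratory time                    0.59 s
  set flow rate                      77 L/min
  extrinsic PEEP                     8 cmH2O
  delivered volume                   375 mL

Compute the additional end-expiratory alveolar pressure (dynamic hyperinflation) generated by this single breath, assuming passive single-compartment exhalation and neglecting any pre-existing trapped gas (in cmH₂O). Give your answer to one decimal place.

1.1

Flow: 77 L/min ÷ 60 = 1.2833 L/s.
R = (PIP − Pplat)/V̇ = (28.5 − 19.0) / 1.2833 = 9.5/1.2833 = 7.403 cmH2O·s/L.
C = Vt/(Pplat − PEEP) = 375.0 / (19.0 − 8) = 375.0/11.0 = 34.091 mL/cmH2O.
τ = R × C = 7.403 × 0.03409 L/cmH2O = 0.2524 s.
Fraction remaining = e^(−Te/τ) = e^(−0.59/0.2524) = 0.09656; trapped volume = 375.0 × 0.09656 = 36.21 mL.
Additional alveolar pressure from trapping ≈ V_trapped / C = 36.21 / 34.091 = 1.062 cmH2O.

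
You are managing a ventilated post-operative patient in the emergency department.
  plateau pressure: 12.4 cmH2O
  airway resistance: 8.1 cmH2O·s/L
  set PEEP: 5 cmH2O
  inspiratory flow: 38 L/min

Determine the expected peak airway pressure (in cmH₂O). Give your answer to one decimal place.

17.5

Flow: 38 L/min ÷ 60 = 0.6333 L/s.
PIP = Pplat + Raw × flow = 12.4 + 8.1 × 0.6333 = 12.4 + 5.13 = 17.53 cmH2O.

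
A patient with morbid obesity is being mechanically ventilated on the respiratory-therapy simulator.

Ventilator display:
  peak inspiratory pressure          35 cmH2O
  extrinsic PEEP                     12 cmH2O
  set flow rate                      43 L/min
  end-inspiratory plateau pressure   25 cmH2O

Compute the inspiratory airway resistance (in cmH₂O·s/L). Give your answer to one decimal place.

14.0

Flow: 43 L/min ÷ 60 = 0.7167 L/s.
Raw = (PIP − Pplat) / flow = (35 − 25) / 0.7167 = 10.0 / 0.7167 = 13.953 cmH2O·s/L.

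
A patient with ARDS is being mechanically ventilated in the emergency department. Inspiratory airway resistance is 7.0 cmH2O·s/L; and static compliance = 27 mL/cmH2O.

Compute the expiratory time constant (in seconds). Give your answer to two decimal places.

0.19

τ = R × C = 7.0 × 27 mL/cmH2O = 7.0 × 0.027 L/cmH2O = 0.189 s.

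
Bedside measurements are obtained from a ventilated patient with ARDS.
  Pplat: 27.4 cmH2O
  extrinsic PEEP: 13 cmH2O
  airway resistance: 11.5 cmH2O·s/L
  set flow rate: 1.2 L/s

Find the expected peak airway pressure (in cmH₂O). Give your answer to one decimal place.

41.2

PIP = Pplat + Raw × flow = 27.4 + 11.5 × 1.2 = 27.4 + 13.8 = 41.2 cmH2O.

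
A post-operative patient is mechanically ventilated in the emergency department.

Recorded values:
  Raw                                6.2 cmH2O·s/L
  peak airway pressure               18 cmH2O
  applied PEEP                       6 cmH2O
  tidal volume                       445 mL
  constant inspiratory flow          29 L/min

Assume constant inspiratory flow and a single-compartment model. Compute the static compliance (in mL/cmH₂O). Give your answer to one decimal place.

Flow: 29 L/min ÷ 60 = 0.4833 L/s.
Equation of motion (constant flow): PIP = Vt/C + R·V̇ + PEEP.
Vt/C = PIP − R·V̇ − PEEP = 18 − 6.2×0.4833 − 6 = 18 − 2.996 − 6 = 9.004 cmH2O.
C = Vt / 9.004 = 445 / 9.004 = 49.422 mL/cmH2O.

49.4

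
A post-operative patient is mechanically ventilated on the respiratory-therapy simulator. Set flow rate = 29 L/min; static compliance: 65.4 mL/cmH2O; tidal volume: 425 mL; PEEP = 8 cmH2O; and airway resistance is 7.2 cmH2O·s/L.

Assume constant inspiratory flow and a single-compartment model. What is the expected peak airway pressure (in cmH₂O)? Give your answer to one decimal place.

18.0

Flow: 29 L/min ÷ 60 = 0.4833 L/s.
Equation of motion (constant flow): PIP = Vt/C + R·V̇ + PEEP.
PIP = 425/65.4 + 7.2×0.4833 + 8 = 6.498 + 3.48 + 8 = 17.978 cmH2O.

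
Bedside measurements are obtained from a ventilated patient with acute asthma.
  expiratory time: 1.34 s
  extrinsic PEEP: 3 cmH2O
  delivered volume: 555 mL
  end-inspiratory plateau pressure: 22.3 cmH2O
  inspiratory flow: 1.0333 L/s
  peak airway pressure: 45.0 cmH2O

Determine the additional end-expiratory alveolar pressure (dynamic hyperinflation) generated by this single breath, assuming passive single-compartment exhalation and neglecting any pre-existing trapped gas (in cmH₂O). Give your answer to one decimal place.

2.3

R = (PIP − Pplat)/V̇ = (45.0 − 22.3) / 1.0333 = 22.7/1.0333 = 21.968 cmH2O·s/L.
C = Vt/(Pplat − PEEP) = 555.0 / (22.3 − 3) = 555.0/19.3 = 28.756 mL/cmH2O.
τ = R × C = 21.968 × 0.02876 L/cmH2O = 0.6318 s.
Fraction remaining = e^(−Te/τ) = e^(−1.34/0.6318) = 0.1199; trapped volume = 555.0 × 0.1199 = 66.545 mL.
Additional alveolar pressure from trapping ≈ V_trapped / C = 66.545 / 28.756 = 2.314 cmH2O.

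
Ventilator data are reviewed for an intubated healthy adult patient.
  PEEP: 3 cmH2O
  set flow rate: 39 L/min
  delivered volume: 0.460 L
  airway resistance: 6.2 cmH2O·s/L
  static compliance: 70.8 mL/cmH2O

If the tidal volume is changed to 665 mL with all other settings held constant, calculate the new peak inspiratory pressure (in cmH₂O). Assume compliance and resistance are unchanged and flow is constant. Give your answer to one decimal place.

Flow: 39 L/min ÷ 60 = 0.65 L/s.
PIP = Vt/C + R·V̇ + PEEP (constant-flow equation of motion).
Only the elastic term changes: ΔPIP = ΔVt / C = (665 − 460) / 70.8 = 2.895 cmH2O.
Original PIP = 460/70.8 + 6.2×0.65 + 3 = 13.527 cmH2O; new PIP = 13.527 + (2.895) = 16.422 cmH2O.

16.4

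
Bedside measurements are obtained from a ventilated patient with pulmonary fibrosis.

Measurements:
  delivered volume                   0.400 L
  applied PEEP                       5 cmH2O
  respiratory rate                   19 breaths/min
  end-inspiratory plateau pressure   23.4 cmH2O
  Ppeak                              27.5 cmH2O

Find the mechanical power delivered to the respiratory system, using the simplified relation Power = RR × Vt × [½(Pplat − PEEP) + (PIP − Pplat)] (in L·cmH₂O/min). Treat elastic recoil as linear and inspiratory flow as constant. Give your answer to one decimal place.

101.1

Per-breath work = Vt × [½(Pplat−PEEP) + (PIP−Pplat)] = 0.400 × [0.5×18.4 + 4.1] = 0.400 × 13.3 = 5.32 L·cmH2O.
Power = 19 × 5.32 = 101.08 L·cmH2O/min.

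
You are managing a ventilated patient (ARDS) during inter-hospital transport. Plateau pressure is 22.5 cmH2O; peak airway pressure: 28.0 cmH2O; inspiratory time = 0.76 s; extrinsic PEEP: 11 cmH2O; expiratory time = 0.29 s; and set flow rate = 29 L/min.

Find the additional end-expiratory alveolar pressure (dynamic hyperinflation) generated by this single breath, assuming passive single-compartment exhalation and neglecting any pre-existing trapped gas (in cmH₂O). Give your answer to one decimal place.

Flow: 29 L/min ÷ 60 = 0.4833 L/s.
Vt = flow × Ti = 0.4833 L/s × 0.76 s × 1000 mL/L = 367.31 mL.
R = (PIP − Pplat)/V̇ = (28.0 − 22.5) / 0.4833 = 5.5/0.4833 = 11.38 cmH2O·s/L.
C = Vt/(Pplat − PEEP) = 367.31 / (22.5 − 11) = 367.31/11.5 = 31.94 mL/cmH2O.
τ = R × C = 11.38 × 0.03194 L/cmH2O = 0.3635 s.
Fraction remaining = e^(−Te/τ) = e^(−0.29/0.3635) = 0.4503; trapped volume = 367.31 × 0.4503 = 165.4 mL.
Additional alveolar pressure from trapping ≈ V_trapped / C = 165.4 / 31.94 = 5.178 cmH2O.

5.2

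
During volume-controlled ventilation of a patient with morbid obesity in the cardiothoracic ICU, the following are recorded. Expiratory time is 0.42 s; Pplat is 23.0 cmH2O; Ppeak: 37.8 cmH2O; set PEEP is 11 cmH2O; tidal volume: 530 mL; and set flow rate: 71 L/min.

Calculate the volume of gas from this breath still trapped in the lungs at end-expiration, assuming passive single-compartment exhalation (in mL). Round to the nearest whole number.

248

Flow: 71 L/min ÷ 60 = 1.1833 L/s.
R = (PIP − Pplat)/V̇ = (37.8 − 23.0) / 1.1833 = 14.8/1.1833 = 12.507 cmH2O·s/L.
C = Vt/(Pplat − PEEP) = 530.0 / (23.0 − 11) = 530.0/12.0 = 44.167 mL/cmH2O.
τ = R × C = 12.507 × 0.04417 L/cmH2O = 0.5524 s.
Fraction remaining = e^(−Te/τ) = e^(−0.42/0.5524) = 0.4675.
Trapped volume = 530.0 × 0.4675 = 247.78 mL.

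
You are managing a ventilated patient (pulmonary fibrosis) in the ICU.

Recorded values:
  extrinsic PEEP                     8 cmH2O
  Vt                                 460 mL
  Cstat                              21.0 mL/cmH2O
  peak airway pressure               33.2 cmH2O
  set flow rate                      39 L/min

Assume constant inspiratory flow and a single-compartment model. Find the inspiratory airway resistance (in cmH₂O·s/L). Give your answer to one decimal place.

5.1

Flow: 39 L/min ÷ 60 = 0.65 L/s.
Equation of motion (constant flow): PIP = Vt/C + R·V̇ + PEEP.
R·V̇ = PIP − Vt/C − PEEP = 33.2 − 460/21.0 − 8 = 33.2 − 21.905 − 8 = 3.295 cmH2O.
R = 3.295 / 0.65 = 5.069 cmH2O·s/L.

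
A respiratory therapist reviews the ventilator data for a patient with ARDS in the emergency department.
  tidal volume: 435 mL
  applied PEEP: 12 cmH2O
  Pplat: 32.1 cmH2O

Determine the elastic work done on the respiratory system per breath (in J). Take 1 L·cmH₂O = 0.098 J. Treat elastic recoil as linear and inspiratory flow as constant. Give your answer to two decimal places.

Elastic work ≈ ½ × (Pplat − PEEP) × Vt = 0.5 × (32.1 − 12) × 0.435 L = 0.5 × 20.1 × 0.435 = 4.372 L·cmH2O.
× 0.098 J/(L·cmH2O) → 0.4285 J.

0.43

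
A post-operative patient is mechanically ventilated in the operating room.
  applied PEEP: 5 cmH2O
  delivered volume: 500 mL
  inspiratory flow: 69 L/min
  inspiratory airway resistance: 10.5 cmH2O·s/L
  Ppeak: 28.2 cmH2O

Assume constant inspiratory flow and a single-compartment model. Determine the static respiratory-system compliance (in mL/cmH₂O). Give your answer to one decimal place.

44.9

Flow: 69 L/min ÷ 60 = 1.15 L/s.
Equation of motion (constant flow): PIP = Vt/C + R·V̇ + PEEP.
Vt/C = PIP − R·V̇ − PEEP = 28.2 − 10.5×1.15 − 5 = 28.2 − 12.075 − 5 = 11.125 cmH2O.
C = Vt / 11.125 = 500 / 11.125 = 44.944 mL/cmH2O.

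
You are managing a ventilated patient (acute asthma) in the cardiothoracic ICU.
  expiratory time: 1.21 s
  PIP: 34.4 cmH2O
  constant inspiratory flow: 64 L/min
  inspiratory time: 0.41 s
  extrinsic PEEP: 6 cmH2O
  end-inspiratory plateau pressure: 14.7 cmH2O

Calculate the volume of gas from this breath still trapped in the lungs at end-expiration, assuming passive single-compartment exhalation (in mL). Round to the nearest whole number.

119

Flow: 64 L/min ÷ 60 = 1.0667 L/s.
Vt = flow × Ti = 1.0667 L/s × 0.41 s × 1000 mL/L = 437.35 mL.
R = (PIP − Pplat)/V̇ = (34.4 − 14.7) / 1.0667 = 19.7/1.0667 = 18.468 cmH2O·s/L.
C = Vt/(Pplat − PEEP) = 437.35 / (14.7 − 6) = 437.35/8.7 = 50.27 mL/cmH2O.
τ = R × C = 18.468 × 0.05027 L/cmH2O = 0.9284 s.
Fraction remaining = e^(−Te/τ) = e^(−1.21/0.9284) = 0.2716.
Trapped volume = 437.35 × 0.2716 = 118.78 mL.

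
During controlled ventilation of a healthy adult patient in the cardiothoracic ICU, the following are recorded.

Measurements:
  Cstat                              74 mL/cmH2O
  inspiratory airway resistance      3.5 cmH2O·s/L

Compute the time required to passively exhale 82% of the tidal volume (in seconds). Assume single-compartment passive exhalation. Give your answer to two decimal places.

τ = R × C = 3.5 × 74 mL/cmH2O = 3.5 × 0.074 L/cmH2O = 0.259 s.
Exhaled fraction f = 1 − e^(−t/τ) → t = −τ·ln(1 − f) = −0.259·ln(0.18) = 0.4441 s.

0.44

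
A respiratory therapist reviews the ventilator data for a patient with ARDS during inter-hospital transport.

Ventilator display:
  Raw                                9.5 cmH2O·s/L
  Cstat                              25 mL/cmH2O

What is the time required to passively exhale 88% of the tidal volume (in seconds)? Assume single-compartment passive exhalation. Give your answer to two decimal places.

0.50

τ = R × C = 9.5 × 25 mL/cmH2O = 9.5 × 0.025 L/cmH2O = 0.2375 s.
Exhaled fraction f = 1 − e^(−t/τ) → t = −τ·ln(1 − f) = −0.2375·ln(0.12) = 0.5036 s.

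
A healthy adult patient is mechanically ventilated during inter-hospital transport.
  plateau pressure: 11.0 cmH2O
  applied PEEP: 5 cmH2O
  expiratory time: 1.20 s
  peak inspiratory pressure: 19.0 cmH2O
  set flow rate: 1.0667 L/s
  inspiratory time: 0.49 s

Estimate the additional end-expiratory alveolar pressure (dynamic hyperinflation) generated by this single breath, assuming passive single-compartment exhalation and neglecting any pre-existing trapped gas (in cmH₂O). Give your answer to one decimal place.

Vt = flow × Ti = 1.0667 L/s × 0.49 s × 1000 mL/L = 522.68 mL.
R = (PIP − Pplat)/V̇ = (19.0 − 11.0) / 1.0667 = 8.0/1.0667 = 7.5 cmH2O·s/L.
C = Vt/(Pplat − PEEP) = 522.68 / (11.0 − 5) = 522.68/6.0 = 87.113 mL/cmH2O.
τ = R × C = 7.5 × 0.08711 L/cmH2O = 0.6533 s.
Fraction remaining = e^(−Te/τ) = e^(−1.20/0.6533) = 0.1593; trapped volume = 522.68 × 0.1593 = 83.263 mL.
Additional alveolar pressure from trapping ≈ V_trapped / C = 83.263 / 87.113 = 0.9558 cmH2O.

1.0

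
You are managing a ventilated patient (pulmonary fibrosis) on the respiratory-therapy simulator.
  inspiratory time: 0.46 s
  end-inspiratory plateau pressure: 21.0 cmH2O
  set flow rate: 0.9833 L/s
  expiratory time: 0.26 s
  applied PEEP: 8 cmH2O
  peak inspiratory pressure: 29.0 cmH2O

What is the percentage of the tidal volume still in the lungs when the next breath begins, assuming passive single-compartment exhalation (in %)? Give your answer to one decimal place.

Vt = flow × Ti = 0.9833 L/s × 0.46 s × 1000 mL/L = 452.32 mL.
R = (PIP − Pplat)/V̇ = (29.0 − 21.0) / 0.9833 = 8.0/0.9833 = 8.136 cmH2O·s/L.
C = Vt/(Pplat − PEEP) = 452.32 / (21.0 − 8) = 452.32/13.0 = 34.794 mL/cmH2O.
τ = R × C = 8.136 × 0.03479 L/cmH2O = 0.2831 s.
Fraction remaining at end-expiration = e^(−Te/τ) = e^(−0.26/0.2831) = 0.3992 → 39.92%.

39.9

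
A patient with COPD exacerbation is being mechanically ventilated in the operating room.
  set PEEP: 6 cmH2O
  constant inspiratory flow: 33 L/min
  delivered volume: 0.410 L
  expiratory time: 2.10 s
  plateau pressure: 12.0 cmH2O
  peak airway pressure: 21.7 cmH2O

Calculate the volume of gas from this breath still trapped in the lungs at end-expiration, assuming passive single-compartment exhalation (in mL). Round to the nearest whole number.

72

Flow: 33 L/min ÷ 60 = 0.55 L/s.
R = (PIP − Pplat)/V̇ = (21.7 − 12.0) / 0.55 = 9.7/0.55 = 17.636 cmH2O·s/L.
C = Vt/(Pplat − PEEP) = 410.0 / (12.0 − 6) = 410.0/6.0 = 68.333 mL/cmH2O.
τ = R × C = 17.636 × 0.06833 L/cmH2O = 1.205 s.
Fraction remaining = e^(−Te/τ) = e^(−2.10/1.205) = 0.175.
Trapped volume = 410.0 × 0.175 = 71.75 mL.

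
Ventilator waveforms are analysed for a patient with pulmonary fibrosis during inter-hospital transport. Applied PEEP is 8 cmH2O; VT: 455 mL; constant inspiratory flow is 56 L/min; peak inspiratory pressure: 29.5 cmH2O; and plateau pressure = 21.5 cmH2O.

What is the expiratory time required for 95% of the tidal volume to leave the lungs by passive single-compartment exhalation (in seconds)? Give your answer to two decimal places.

0.87

Flow: 56 L/min ÷ 60 = 0.9333 L/s.
R = (PIP − Pplat)/V̇ = (29.5 − 21.5) / 0.9333 = 8.0/0.9333 = 8.572 cmH2O·s/L.
C = Vt/(Pplat − PEEP) = 455.0 / (21.5 − 8) = 455.0/13.5 = 33.704 mL/cmH2O.
τ = R × C = 8.572 × 0.0337 L/cmH2O = 0.2889 s.
t = −τ·ln(1 − 0.95) = −0.2889·ln(0.05) = 0.8655 s.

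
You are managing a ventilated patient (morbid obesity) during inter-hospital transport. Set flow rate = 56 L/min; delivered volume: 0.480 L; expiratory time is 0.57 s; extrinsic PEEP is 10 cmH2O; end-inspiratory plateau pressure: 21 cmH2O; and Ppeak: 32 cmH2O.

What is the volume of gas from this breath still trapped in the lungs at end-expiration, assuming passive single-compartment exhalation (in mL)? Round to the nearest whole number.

158

Flow: 56 L/min ÷ 60 = 0.9333 L/s.
R = (PIP − Pplat)/V̇ = (32 − 21) / 0.9333 = 11.0/0.9333 = 11.786 cmH2O·s/L.
C = Vt/(Pplat − PEEP) = 480.0 / (21 − 10) = 480.0/11.0 = 43.636 mL/cmH2O.
τ = R × C = 11.786 × 0.04364 L/cmH2O = 0.5143 s.
Fraction remaining = e^(−Te/τ) = e^(−0.57/0.5143) = 0.3301.
Trapped volume = 480.0 × 0.3301 = 158.45 mL.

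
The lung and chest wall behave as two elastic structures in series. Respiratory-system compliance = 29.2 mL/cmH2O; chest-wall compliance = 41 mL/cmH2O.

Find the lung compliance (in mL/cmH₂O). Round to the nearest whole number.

1/CL = 1/Crs − 1/Ccw.
1/CL = 1/29.2 − 1/41 = 0.009856.
CL = 101.46 mL/cmH2O.

101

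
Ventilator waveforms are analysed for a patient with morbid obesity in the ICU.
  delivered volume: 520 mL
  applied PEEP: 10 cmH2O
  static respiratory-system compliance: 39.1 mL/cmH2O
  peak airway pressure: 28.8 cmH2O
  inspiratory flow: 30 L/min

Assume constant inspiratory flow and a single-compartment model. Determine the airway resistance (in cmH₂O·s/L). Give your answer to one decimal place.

11.0

Flow: 30 L/min ÷ 60 = 0.5 L/s.
Equation of motion (constant flow): PIP = Vt/C + R·V̇ + PEEP.
R·V̇ = PIP − Vt/C − PEEP = 28.8 − 520/39.1 − 10 = 28.8 − 13.299 − 10 = 5.501 cmH2O.
R = 5.501 / 0.5 = 11.002 cmH2O·s/L.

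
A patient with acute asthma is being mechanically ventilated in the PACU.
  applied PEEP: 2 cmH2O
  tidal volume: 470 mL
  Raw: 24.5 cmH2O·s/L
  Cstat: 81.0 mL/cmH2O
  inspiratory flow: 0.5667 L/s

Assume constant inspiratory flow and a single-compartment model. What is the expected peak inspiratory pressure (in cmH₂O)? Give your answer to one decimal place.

Equation of motion (constant flow): PIP = Vt/C + R·V̇ + PEEP.
PIP = 470/81.0 + 24.5×0.5667 + 2 = 5.802 + 13.884 + 2 = 21.686 cmH2O.

21.7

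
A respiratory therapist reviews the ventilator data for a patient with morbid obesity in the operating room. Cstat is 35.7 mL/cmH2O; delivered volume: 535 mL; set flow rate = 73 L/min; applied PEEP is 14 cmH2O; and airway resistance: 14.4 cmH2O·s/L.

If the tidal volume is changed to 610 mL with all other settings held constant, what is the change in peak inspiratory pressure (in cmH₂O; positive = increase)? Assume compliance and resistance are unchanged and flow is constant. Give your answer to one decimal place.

PIP = Vt/C + R·V̇ + PEEP (constant-flow equation of motion).
Only the elastic term changes: ΔPIP = ΔVt / C = (610 − 535) / 35.7 = 2.101 cmH2O.

2.1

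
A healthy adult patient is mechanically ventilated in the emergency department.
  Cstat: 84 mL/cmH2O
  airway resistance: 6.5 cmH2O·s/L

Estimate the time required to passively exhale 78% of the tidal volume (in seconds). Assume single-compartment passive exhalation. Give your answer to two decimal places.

0.83

τ = R × C = 6.5 × 84 mL/cmH2O = 6.5 × 0.084 L/cmH2O = 0.546 s.
Exhaled fraction f = 1 − e^(−t/τ) → t = −τ·ln(1 − f) = −0.546·ln(0.22) = 0.8267 s.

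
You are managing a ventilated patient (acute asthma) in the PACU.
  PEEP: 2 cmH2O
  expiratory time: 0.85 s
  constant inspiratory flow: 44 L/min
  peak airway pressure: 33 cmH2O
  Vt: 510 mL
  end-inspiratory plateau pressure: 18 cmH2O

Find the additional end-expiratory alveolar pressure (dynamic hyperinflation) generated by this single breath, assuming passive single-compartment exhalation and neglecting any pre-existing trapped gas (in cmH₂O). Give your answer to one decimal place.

Flow: 44 L/min ÷ 60 = 0.7333 L/s.
R = (PIP − Pplat)/V̇ = (33 − 18) / 0.7333 = 15.0/0.7333 = 20.455 cmH2O·s/L.
C = Vt/(Pplat − PEEP) = 510.0 / (18 − 2) = 510.0/16.0 = 31.875 mL/cmH2O.
τ = R × C = 20.455 × 0.03188 L/cmH2O = 0.6521 s.
Fraction remaining = e^(−Te/τ) = e^(−0.85/0.6521) = 0.2716; trapped volume = 510.0 × 0.2716 = 138.52 mL.
Additional alveolar pressure from trapping ≈ V_trapped / C = 138.52 / 31.875 = 4.346 cmH2O.

4.3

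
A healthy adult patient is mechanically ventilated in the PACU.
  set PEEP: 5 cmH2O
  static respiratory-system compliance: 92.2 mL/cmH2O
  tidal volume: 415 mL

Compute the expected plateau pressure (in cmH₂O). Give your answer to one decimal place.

9.5

Pplat = PEEP + Vt / Cstat = 5 + 415 / 92.2 = 5 + 4.501 = 9.501 cmH2O.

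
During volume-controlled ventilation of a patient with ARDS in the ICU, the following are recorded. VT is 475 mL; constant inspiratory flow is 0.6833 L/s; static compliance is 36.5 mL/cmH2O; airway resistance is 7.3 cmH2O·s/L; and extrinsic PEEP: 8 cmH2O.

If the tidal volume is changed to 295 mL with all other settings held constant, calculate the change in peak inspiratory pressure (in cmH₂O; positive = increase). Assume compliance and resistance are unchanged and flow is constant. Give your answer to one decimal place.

PIP = Vt/C + R·V̇ + PEEP (constant-flow equation of motion).
Only the elastic term changes: ΔPIP = ΔVt / C = (295 − 475) / 36.5 = -4.932 cmH2O.

-4.9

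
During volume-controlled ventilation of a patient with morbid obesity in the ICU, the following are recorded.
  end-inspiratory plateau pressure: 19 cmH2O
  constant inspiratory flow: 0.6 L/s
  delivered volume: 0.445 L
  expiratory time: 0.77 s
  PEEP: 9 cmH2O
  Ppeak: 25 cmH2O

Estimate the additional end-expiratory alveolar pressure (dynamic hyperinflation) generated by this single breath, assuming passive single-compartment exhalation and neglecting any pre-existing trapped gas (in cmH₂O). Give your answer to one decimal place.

R = (PIP − Pplat)/V̇ = (25 − 19) / 0.6 = 6.0/0.6 = 10.0 cmH2O·s/L.
C = Vt/(Pplat − PEEP) = 445.0 / (19 − 9) = 445.0/10.0 = 44.5 mL/cmH2O.
τ = R × C = 10.0 × 0.0445 L/cmH2O = 0.445 s.
Fraction remaining = e^(−Te/τ) = e^(−0.77/0.445) = 0.1772; trapped volume = 445.0 × 0.1772 = 78.854 mL.
Additional alveolar pressure from trapping ≈ V_trapped / C = 78.854 / 44.5 = 1.772 cmH2O.

1.8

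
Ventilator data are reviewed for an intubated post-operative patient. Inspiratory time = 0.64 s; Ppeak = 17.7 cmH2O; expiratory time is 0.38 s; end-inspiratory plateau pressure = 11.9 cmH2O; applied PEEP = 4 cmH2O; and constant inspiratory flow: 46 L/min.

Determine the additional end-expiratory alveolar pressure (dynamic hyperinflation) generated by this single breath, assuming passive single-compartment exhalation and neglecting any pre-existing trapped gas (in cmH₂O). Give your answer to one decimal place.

Flow: 46 L/min ÷ 60 = 0.7667 L/s.
Vt = flow × Ti = 0.7667 L/s × 0.64 s × 1000 mL/L = 490.69 mL.
R = (PIP − Pplat)/V̇ = (17.7 − 11.9) / 0.7667 = 5.8/0.7667 = 7.565 cmH2O·s/L.
C = Vt/(Pplat − PEEP) = 490.69 / (11.9 − 4) = 490.69/7.9 = 62.113 mL/cmH2O.
τ = R × C = 7.565 × 0.06211 L/cmH2O = 0.4699 s.
Fraction remaining = e^(−Te/τ) = e^(−0.38/0.4699) = 0.4454; trapped volume = 490.69 × 0.4454 = 218.55 mL.
Additional alveolar pressure from trapping ≈ V_trapped / C = 218.55 / 62.113 = 3.519 cmH2O.

3.5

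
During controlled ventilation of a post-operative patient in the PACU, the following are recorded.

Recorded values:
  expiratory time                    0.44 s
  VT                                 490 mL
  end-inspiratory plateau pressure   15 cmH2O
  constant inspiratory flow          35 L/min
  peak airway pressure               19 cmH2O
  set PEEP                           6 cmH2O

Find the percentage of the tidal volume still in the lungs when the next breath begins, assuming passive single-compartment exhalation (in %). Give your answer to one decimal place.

Flow: 35 L/min ÷ 60 = 0.5833 L/s.
R = (PIP − Pplat)/V̇ = (19 − 15) / 0.5833 = 4.0/0.5833 = 6.858 cmH2O·s/L.
C = Vt/(Pplat − PEEP) = 490.0 / (15 − 6) = 490.0/9.0 = 54.444 mL/cmH2O.
τ = R × C = 6.858 × 0.05444 L/cmH2O = 0.3733 s.
Fraction remaining at end-expiration = e^(−Te/τ) = e^(−0.44/0.3733) = 0.3077 → 30.77%.

30.8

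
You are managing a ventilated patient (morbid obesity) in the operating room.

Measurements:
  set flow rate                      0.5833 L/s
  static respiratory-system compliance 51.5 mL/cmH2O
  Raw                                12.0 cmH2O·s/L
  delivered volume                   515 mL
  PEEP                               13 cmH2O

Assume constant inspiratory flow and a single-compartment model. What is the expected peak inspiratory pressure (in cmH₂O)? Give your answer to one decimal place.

Equation of motion (constant flow): PIP = Vt/C + R·V̇ + PEEP.
PIP = 515/51.5 + 12.0×0.5833 + 13 = 10.0 + 7.0 + 13 = 30.0 cmH2O.

30.0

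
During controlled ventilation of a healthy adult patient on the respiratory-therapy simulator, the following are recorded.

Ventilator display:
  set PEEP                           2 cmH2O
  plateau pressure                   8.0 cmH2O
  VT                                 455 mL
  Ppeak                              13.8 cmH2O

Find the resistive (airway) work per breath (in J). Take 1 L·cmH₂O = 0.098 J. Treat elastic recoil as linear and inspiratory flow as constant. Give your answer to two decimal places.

0.26

With constant inspiratory flow the resistive pressure is constant at PIP − Pplat = 13.8 − 8.0 = 5.8 cmH2O, so resistive work = 5.8 × 0.455 = 2.639 L·cmH2O.
× 0.098 J/(L·cmH2O) → 0.2586 J.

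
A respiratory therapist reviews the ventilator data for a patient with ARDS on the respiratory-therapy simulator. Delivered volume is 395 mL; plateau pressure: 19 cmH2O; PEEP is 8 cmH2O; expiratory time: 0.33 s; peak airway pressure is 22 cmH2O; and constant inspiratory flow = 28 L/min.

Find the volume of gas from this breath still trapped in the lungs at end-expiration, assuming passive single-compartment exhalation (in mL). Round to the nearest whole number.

Flow: 28 L/min ÷ 60 = 0.4667 L/s.
R = (PIP − Pplat)/V̇ = (22 − 19) / 0.4667 = 3.0/0.4667 = 6.428 cmH2O·s/L.
C = Vt/(Pplat − PEEP) = 395.0 / (19 − 8) = 395.0/11.0 = 35.909 mL/cmH2O.
τ = R × C = 6.428 × 0.03591 L/cmH2O = 0.2308 s.
Fraction remaining = e^(−Te/τ) = e^(−0.33/0.2308) = 0.2394.
Trapped volume = 395.0 × 0.2394 = 94.563 mL.

95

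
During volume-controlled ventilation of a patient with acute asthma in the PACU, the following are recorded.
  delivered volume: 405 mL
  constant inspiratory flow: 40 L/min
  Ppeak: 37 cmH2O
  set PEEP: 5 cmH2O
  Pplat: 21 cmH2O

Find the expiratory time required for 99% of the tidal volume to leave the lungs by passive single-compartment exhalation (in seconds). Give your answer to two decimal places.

Flow: 40 L/min ÷ 60 = 0.6667 L/s.
R = (PIP − Pplat)/V̇ = (37 − 21) / 0.6667 = 16.0/0.6667 = 23.999 cmH2O·s/L.
C = Vt/(Pplat − PEEP) = 405.0 / (21 − 5) = 405.0/16.0 = 25.313 mL/cmH2O.
τ = R × C = 23.999 × 0.02531 L/cmH2O = 0.6074 s.
t = −τ·ln(1 − 0.99) = −0.6074·ln(0.01) = 2.797 s.

2.80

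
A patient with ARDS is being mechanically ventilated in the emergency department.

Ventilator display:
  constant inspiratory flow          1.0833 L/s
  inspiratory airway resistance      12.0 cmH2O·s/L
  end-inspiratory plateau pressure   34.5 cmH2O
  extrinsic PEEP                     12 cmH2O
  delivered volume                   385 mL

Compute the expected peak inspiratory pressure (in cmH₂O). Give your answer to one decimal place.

PIP = Pplat + Raw × flow = 34.5 + 12.0 × 1.0833 = 34.5 + 13.0 = 47.5 cmH2O.

47.5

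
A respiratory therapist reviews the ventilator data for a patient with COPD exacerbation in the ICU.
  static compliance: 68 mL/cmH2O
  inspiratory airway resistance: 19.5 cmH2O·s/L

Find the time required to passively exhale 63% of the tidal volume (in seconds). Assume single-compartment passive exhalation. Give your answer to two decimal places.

τ = R × C = 19.5 × 68 mL/cmH2O = 19.5 × 0.068 L/cmH2O = 1.326 s.
Exhaled fraction f = 1 − e^(−t/τ) → t = −τ·ln(1 − f) = −1.326·ln(0.37) = 1.318 s.

1.32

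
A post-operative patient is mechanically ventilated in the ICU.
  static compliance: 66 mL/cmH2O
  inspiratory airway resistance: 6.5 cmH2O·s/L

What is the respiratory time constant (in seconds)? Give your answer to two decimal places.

τ = R × C = 6.5 × 66 mL/cmH2O = 6.5 × 0.066 L/cmH2O = 0.429 s.

0.43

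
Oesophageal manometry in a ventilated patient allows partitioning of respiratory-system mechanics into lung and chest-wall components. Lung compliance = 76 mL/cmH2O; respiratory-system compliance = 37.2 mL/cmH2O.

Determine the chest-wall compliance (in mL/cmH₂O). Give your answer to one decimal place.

72.9

1/Ccw = 1/Crs − 1/CL.
1/Ccw = 1/37.2 − 1/76 = 0.01372.
Ccw = 72.886 mL/cmH2O.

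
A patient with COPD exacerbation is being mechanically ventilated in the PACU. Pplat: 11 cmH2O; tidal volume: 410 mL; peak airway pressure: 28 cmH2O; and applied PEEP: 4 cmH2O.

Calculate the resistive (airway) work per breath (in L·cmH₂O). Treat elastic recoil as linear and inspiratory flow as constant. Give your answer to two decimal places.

6.97

With constant inspiratory flow the resistive pressure is constant at PIP − Pplat = 28 − 11 = 17.0 cmH2O, so resistive work = 17.0 × 0.410 = 6.97 L·cmH2O.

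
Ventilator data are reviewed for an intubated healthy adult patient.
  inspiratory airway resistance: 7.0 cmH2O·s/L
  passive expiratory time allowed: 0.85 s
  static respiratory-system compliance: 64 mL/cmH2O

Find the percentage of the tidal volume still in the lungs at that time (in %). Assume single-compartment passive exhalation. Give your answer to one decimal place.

15.0

τ = R × C = 7.0 × 64 mL/cmH2O = 7.0 × 0.064 L/cmH2O = 0.448 s.
Passive exhalation: V(t)/V₀ = e^(−t/τ) = e^(−0.85/0.448) = 0.15.
Fraction remaining = 0.15 → 15.0%.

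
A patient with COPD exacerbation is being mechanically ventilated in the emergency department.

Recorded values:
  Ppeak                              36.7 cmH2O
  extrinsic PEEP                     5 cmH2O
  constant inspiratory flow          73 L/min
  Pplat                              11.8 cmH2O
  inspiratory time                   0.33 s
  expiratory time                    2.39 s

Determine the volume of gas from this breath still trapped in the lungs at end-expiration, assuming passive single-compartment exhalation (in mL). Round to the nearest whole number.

Flow: 73 L/min ÷ 60 = 1.2167 L/s.
Vt = flow × Ti = 1.2167 L/s × 0.33 s × 1000 mL/L = 401.51 mL.
R = (PIP − Pplat)/V̇ = (36.7 − 11.8) / 1.2167 = 24.9/1.2167 = 20.465 cmH2O·s/L.
C = Vt/(Pplat − PEEP) = 401.51 / (11.8 − 5) = 401.51/6.8 = 59.046 mL/cmH2O.
τ = R × C = 20.465 × 0.05905 L/cmH2O = 1.208 s.
Fraction remaining = e^(−Te/τ) = e^(−2.39/1.208) = 0.1383.
Trapped volume = 401.51 × 0.1383 = 55.529 mL.

56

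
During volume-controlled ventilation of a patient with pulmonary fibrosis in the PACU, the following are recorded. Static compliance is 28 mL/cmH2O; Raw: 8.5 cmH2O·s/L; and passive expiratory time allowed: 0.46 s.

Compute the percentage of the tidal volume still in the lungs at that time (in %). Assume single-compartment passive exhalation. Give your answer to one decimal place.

τ = R × C = 8.5 × 28 mL/cmH2O = 8.5 × 0.028 L/cmH2O = 0.238 s.
Passive exhalation: V(t)/V₀ = e^(−t/τ) = e^(−0.46/0.238) = 0.1447.
Fraction remaining = 0.1447 → 14.47%.

14.5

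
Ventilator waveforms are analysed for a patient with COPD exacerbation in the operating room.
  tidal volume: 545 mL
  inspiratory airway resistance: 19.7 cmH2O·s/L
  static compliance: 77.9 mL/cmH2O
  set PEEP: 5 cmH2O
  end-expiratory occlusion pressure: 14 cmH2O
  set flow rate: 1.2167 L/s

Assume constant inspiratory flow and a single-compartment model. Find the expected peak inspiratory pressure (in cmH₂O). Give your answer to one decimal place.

Total PEEP = 14 cmH2O (set 5 + intrinsic 9); this is the baseline alveolar pressure.
Equation of motion (constant flow): PIP = Vt/C + R·V̇ + PEEP.
PIP = 545/77.9 + 19.7×1.2167 + 14 = 6.996 + 23.969 + 14 = 44.965 cmH2O.

45.0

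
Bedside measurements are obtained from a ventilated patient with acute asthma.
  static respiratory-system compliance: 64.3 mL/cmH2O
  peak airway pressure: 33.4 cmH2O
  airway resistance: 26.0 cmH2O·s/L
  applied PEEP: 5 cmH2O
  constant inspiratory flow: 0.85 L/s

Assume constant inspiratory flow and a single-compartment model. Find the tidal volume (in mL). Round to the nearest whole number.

Equation of motion (constant flow): PIP = Vt/C + R·V̇ + PEEP.
Vt/C = PIP − R·V̇ − PEEP = 33.4 − 22.1 − 5 = 6.3 cmH2O.
Vt = C × 6.3 = 64.3 × 6.3 = 405.09 mL.

405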